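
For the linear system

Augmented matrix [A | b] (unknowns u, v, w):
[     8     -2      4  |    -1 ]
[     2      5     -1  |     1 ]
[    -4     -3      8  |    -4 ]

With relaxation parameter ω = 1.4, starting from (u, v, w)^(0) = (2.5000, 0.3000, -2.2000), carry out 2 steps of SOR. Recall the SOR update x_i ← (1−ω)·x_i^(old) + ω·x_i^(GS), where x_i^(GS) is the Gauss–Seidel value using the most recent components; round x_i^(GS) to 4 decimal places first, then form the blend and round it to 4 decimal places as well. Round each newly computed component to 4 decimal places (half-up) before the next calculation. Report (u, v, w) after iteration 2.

Iteration 1:
  u: GS value = (-1 - (-2)·0.3000 - (4)·-2.2000) / (8) = 1.0500;  u ← (1−ω)·2.5000 + ω·1.0500 = 0.4700
  v: GS value = (1 - (2)·0.4700 - (-1)·-2.2000) / (5) = -0.4280;  v ← (1−ω)·0.3000 + ω·-0.4280 = -0.7192
  w: GS value = (-4 - (-4)·0.4700 - (-3)·-0.7192) / (8) = -0.5347;  w ← (1−ω)·-2.2000 + ω·-0.5347 = 0.1314
Iteration 2:
  u: GS value = (-1 - (-2)·-0.7192 - (4)·0.1314) / (8) = -0.3705;  u ← (1−ω)·0.4700 + ω·-0.3705 = -0.7067
  v: GS value = (1 - (2)·-0.7067 - (-1)·0.1314) / (5) = 0.5090;  v ← (1−ω)·-0.7192 + ω·0.5090 = 1.0003
  w: GS value = (-4 - (-4)·-0.7067 - (-3)·1.0003) / (8) = -0.4782;  w ← (1−ω)·0.1314 + ω·-0.4782 = -0.7220

(-0.7067, 1.0003, -0.7220)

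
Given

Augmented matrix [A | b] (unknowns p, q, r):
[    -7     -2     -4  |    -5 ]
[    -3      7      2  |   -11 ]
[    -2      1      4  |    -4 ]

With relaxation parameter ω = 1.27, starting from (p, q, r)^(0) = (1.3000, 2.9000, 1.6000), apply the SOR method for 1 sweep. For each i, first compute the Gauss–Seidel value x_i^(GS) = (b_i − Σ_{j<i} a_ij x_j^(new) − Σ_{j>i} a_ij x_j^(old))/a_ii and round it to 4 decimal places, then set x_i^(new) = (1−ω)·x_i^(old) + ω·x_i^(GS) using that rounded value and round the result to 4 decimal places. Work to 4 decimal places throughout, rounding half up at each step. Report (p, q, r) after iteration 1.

(-1.6573, -4.2613, -1.4014)

Iteration 1:
  p: GS value = (-5 - (-2)·2.9000 - (-4)·1.6000) / (-7) = -1.0286;  p ← (1−ω)·1.3000 + ω·-1.0286 = -1.6573
  q: GS value = (-11 - (-3)·-1.6573 - (2)·1.6000) / (7) = -2.7388;  q ← (1−ω)·2.9000 + ω·-2.7388 = -4.2613
  r: GS value = (-4 - (-2)·-1.6573 - (1)·-4.2613) / (4) = -0.7633;  r ← (1−ω)·1.6000 + ω·-0.7633 = -1.4014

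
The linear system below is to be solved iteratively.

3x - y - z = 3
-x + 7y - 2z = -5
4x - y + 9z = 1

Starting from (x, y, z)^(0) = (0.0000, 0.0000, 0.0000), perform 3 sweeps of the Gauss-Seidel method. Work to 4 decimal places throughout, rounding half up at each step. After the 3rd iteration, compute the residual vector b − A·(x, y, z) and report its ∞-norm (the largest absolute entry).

0.0431

Iteration 1:
  x = (3 - (-1)·0.0000 - (-1)·0.0000) / (3) = 1.0000
  y = (-5 - (-1)·1.0000 - (-2)·0.0000) / (7) = -0.5714
  z = (1 - (4)·1.0000 - (-1)·-0.5714) / (9) = -0.3968
Iteration 2:
  x = (3 - (-1)·-0.5714 - (-1)·-0.3968) / (3) = 0.6773
  y = (-5 - (-1)·0.6773 - (-2)·-0.3968) / (7) = -0.7309
  z = (1 - (4)·0.6773 - (-1)·-0.7309) / (9) = -0.2711
Iteration 3:
  x = (3 - (-1)·-0.7309 - (-1)·-0.2711) / (3) = 0.6660
  y = (-5 - (-1)·0.6660 - (-2)·-0.2711) / (7) = -0.6966
  z = (1 - (4)·0.6660 - (-1)·-0.6966) / (9) = -0.2623
Residual b − A·x = (0.0431, 0.0176, 0.0001); ∞-norm = 0.0431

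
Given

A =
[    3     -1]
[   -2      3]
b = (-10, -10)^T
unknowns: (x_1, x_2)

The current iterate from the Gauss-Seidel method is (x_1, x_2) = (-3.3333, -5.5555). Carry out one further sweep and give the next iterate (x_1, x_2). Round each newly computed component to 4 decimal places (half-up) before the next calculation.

(-5.1852, -6.7901)

One sweep:
  x_1 = (-10 - (-1)·-5.5555) / (3) = -5.1852
  x_2 = (-10 - (-2)·-5.1852) / (3) = -6.7901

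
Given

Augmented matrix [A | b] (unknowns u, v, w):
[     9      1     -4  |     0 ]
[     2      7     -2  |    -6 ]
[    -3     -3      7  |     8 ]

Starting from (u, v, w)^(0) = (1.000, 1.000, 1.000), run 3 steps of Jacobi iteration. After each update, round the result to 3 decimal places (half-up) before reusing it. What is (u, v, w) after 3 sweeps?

Iteration 1:
  u = (0 - (1)·1.000 - (-4)·1.000) / (9) = 0.333
  v = (-6 - (2)·1.000 - (-2)·1.000) / (7) = -0.857
  w = (8 - (-3)·1.000 - (-3)·1.000) / (7) = 2.000
Iteration 2:
  u = (0 - (1)·-0.857 - (-4)·2.000) / (9) = 0.984
  v = (-6 - (2)·0.333 - (-2)·2.000) / (7) = -0.381
  w = (8 - (-3)·0.333 - (-3)·-0.857) / (7) = 0.918
Iteration 3:
  u = (0 - (1)·-0.381 - (-4)·0.918) / (9) = 0.450
  v = (-6 - (2)·0.984 - (-2)·0.918) / (7) = -0.876
  w = (8 - (-3)·0.984 - (-3)·-0.381) / (7) = 1.401

(0.450, -0.876, 1.401)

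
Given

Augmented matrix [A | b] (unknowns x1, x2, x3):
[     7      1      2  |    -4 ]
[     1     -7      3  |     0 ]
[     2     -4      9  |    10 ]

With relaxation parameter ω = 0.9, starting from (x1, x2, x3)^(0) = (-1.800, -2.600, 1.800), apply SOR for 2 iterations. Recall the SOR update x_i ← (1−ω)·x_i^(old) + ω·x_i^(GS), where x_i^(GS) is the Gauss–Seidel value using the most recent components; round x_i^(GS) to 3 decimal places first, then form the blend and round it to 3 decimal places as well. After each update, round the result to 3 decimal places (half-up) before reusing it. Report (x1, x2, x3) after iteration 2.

(-1.018, 0.471, 1.540)

Iteration 1:
  x1: GS value = (-4 - (1)·-2.600 - (2)·1.800) / (7) = -0.714;  x1 ← (1−ω)·-1.800 + ω·-0.714 = -0.823
  x2: GS value = (0 - (1)·-0.823 - (3)·1.800) / (-7) = 0.654;  x2 ← (1−ω)·-2.600 + ω·0.654 = 0.329
  x3: GS value = (10 - (2)·-0.823 - (-4)·0.329) / (9) = 1.440;  x3 ← (1−ω)·1.800 + ω·1.440 = 1.476
Iteration 2:
  x1: GS value = (-4 - (1)·0.329 - (2)·1.476) / (7) = -1.040;  x1 ← (1−ω)·-0.823 + ω·-1.040 = -1.018
  x2: GS value = (0 - (1)·-1.018 - (3)·1.476) / (-7) = 0.487;  x2 ← (1−ω)·0.329 + ω·0.487 = 0.471
  x3: GS value = (10 - (2)·-1.018 - (-4)·0.471) / (9) = 1.547;  x3 ← (1−ω)·1.476 + ω·1.547 = 1.540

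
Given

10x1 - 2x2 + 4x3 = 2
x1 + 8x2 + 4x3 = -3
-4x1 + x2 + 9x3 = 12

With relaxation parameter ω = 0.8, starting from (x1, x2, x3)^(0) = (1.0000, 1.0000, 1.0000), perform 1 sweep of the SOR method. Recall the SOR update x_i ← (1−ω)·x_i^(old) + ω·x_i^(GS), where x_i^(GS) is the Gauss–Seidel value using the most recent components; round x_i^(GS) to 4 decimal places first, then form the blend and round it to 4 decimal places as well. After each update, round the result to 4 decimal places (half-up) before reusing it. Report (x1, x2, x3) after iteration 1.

(0.2000, -0.5200, 1.3840)

Iteration 1:
  x1: GS value = (2 - (-2)·1.0000 - (4)·1.0000) / (10) = 0.0000;  x1 ← (1−ω)·1.0000 + ω·0.0000 = 0.2000
  x2: GS value = (-3 - (1)·0.2000 - (4)·1.0000) / (8) = -0.9000;  x2 ← (1−ω)·1.0000 + ω·-0.9000 = -0.5200
  x3: GS value = (12 - (-4)·0.2000 - (1)·-0.5200) / (9) = 1.4800;  x3 ← (1−ω)·1.0000 + ω·1.4800 = 1.3840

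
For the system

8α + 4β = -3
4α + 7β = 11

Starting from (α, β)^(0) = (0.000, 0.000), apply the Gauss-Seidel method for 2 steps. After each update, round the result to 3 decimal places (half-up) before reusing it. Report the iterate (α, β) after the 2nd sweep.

Iteration 1:
  α = (-3 - (4)·0.000) / (8) = -0.375
  β = (11 - (4)·-0.375) / (7) = 1.786
Iteration 2:
  α = (-3 - (4)·1.786) / (8) = -1.268
  β = (11 - (4)·-1.268) / (7) = 2.296

(-1.268, 2.296)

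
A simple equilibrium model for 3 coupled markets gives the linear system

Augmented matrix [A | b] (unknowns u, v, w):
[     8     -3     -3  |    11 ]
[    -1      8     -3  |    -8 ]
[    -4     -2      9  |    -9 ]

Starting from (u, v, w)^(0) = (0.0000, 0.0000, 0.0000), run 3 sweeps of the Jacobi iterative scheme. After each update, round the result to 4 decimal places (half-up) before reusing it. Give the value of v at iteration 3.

-1.1510

Iteration 1:
  u = (11 - (-3)·0.0000 - (-3)·0.0000) / (8) = 1.3750
  v = (-8 - (-1)·0.0000 - (-3)·0.0000) / (8) = -1.0000
  w = (-9 - (-4)·0.0000 - (-2)·0.0000) / (9) = -1.0000
Iteration 2:
  u = (11 - (-3)·-1.0000 - (-3)·-1.0000) / (8) = 0.6250
  v = (-8 - (-1)·1.3750 - (-3)·-1.0000) / (8) = -1.2031
  w = (-9 - (-4)·1.3750 - (-2)·-1.0000) / (9) = -0.6111
Iteration 3:
  u = (11 - (-3)·-1.2031 - (-3)·-0.6111) / (8) = 0.6947
  v = (-8 - (-1)·0.6250 - (-3)·-0.6111) / (8) = -1.1510
  w = (-9 - (-4)·0.6250 - (-2)·-1.2031) / (9) = -0.9896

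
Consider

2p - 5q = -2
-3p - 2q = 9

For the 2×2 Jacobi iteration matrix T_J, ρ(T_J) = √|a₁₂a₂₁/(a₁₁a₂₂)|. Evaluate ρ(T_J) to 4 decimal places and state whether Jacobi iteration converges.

a₁₂a₂₁/(a₁₁a₂₂) = (-5)·(-3) / ((2)·(-2)) = -3.750000
ρ = √|-3.750000| = √3.750000 = 1.9365
ρ > 1, so Jacobi diverges

1.9365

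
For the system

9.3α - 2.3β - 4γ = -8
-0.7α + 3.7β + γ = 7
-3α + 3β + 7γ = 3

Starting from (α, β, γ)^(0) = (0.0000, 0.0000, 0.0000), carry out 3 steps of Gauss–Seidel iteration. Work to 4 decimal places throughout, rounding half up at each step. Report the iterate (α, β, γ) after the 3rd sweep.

(-0.6875, 1.9546, -0.7038)

Iteration 1:
  α = (-8 - (-2.3)·0.0000 - (-4)·0.0000) / (9.3) = -0.8602
  β = (7 - (-0.7)·-0.8602 - (1)·0.0000) / (3.7) = 1.7292
  γ = (3 - (-3)·-0.8602 - (3)·1.7292) / (7) = -0.6812
Iteration 2:
  α = (-8 - (-2.3)·1.7292 - (-4)·-0.6812) / (9.3) = -0.7256
  β = (7 - (-0.7)·-0.7256 - (1)·-0.6812) / (3.7) = 1.9387
  γ = (3 - (-3)·-0.7256 - (3)·1.9387) / (7) = -0.7133
Iteration 3:
  α = (-8 - (-2.3)·1.9387 - (-4)·-0.7133) / (9.3) = -0.6875
  β = (7 - (-0.7)·-0.6875 - (1)·-0.7133) / (3.7) = 1.9546
  γ = (3 - (-3)·-0.6875 - (3)·1.9546) / (7) = -0.7038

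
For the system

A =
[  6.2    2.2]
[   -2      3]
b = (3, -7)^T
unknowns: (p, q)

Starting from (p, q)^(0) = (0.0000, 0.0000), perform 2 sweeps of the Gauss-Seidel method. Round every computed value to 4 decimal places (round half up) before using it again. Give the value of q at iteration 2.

-1.5351

Iteration 1:
  p = (3 - (2.2)·0.0000) / (6.2) = 0.4839
  q = (-7 - (-2)·0.4839) / (3) = -2.0107
Iteration 2:
  p = (3 - (2.2)·-2.0107) / (6.2) = 1.1973
  q = (-7 - (-2)·1.1973) / (3) = -1.5351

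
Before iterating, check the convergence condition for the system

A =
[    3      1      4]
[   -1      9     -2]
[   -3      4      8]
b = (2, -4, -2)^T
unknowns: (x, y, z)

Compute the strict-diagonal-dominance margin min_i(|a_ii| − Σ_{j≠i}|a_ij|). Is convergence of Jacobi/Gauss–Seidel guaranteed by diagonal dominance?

row 1: |3| − (1+4) = -2
row 2: |9| − (1+2) = 6
row 3: |8| − (3+4) = 1
minimum over rows = -2 → not strictly diagonally dominant

-2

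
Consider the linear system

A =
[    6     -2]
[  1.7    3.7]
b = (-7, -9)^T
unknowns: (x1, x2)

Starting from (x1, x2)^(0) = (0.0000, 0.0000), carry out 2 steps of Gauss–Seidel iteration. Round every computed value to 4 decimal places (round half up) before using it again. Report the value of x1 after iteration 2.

-1.7988

Iteration 1:
  x1 = (-7 - (-2)·0.0000) / (6) = -1.1667
  x2 = (-9 - (1.7)·-1.1667) / (3.7) = -1.8964
Iteration 2:
  x1 = (-7 - (-2)·-1.8964) / (6) = -1.7988
  x2 = (-9 - (1.7)·-1.7988) / (3.7) = -1.6060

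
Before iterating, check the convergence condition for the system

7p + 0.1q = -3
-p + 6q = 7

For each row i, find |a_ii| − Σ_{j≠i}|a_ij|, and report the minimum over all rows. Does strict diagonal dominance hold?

row 1: |7| − (0.1) = 6.9
row 2: |6| − (1) = 5
minimum over rows = 5 → strictly diagonally dominant (convergence guaranteed)

5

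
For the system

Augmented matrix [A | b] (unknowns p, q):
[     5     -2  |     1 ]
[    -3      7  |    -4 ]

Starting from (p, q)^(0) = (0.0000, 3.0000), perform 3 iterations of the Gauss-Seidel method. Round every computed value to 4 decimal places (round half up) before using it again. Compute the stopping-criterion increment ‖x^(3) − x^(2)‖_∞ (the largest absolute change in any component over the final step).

Iteration 1:
  p = (1 - (-2)·3.0000) / (5) = 1.4000
  q = (-4 - (-3)·1.4000) / (7) = 0.0286
Iteration 2:
  p = (1 - (-2)·0.0286) / (5) = 0.2114
  q = (-4 - (-3)·0.2114) / (7) = -0.4808
Iteration 3:
  p = (1 - (-2)·-0.4808) / (5) = 0.0077
  q = (-4 - (-3)·0.0077) / (7) = -0.5681
Change: (-0.2037, -0.0873) → max |·| = 0.2037

0.2037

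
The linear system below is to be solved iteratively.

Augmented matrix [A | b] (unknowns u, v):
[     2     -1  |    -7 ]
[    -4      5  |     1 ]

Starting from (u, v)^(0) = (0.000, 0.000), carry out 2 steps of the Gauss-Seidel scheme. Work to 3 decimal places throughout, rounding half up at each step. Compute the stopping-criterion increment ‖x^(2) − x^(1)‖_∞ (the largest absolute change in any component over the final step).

Iteration 1:
  u = (-7 - (-1)·0.000) / (2) = -3.500
  v = (1 - (-4)·-3.500) / (5) = -2.600
Iteration 2:
  u = (-7 - (-1)·-2.600) / (2) = -4.800
  v = (1 - (-4)·-4.800) / (5) = -3.640
Change: (-1.300, -1.040) → max |·| = 1.300

1.300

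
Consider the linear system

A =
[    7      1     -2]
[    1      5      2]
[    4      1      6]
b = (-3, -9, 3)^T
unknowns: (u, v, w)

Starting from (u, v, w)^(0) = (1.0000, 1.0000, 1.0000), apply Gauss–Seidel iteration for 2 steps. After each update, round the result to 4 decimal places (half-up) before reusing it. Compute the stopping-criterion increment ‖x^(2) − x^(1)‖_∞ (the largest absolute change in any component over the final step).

0.4626

Iteration 1:
  u = (-3 - (1)·1.0000 - (-2)·1.0000) / (7) = -0.2857
  v = (-9 - (1)·-0.2857 - (2)·1.0000) / (5) = -2.1429
  w = (3 - (4)·-0.2857 - (1)·-2.1429) / (6) = 1.0476
Iteration 2:
  u = (-3 - (1)·-2.1429 - (-2)·1.0476) / (7) = 0.1769
  v = (-9 - (1)·0.1769 - (2)·1.0476) / (5) = -2.2544
  w = (3 - (4)·0.1769 - (1)·-2.2544) / (6) = 0.7578
Change: (0.4626, -0.1115, -0.2898) → max |·| = 0.4626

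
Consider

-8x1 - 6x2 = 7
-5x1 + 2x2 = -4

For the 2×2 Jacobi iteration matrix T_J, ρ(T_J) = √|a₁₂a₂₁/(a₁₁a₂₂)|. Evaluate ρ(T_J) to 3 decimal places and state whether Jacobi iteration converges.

a₁₂a₂₁/(a₁₁a₂₂) = (-6)·(-5) / ((-8)·(2)) = -1.875000
ρ = √|-1.875000| = √1.875000 = 1.369
ρ > 1, so Jacobi diverges

1.369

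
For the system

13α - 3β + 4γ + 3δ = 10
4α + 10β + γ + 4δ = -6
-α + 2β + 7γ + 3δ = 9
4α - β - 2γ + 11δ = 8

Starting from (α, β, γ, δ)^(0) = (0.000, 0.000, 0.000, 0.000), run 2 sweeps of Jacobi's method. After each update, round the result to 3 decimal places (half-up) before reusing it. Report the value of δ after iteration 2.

Iteration 1:
  α = (10 - (-3)·0.000 - (4)·0.000 - (3)·0.000) / (13) = 0.769
  β = (-6 - (4)·0.000 - (1)·0.000 - (4)·0.000) / (10) = -0.600
  γ = (9 - (-1)·0.000 - (2)·0.000 - (3)·0.000) / (7) = 1.286
  δ = (8 - (4)·0.000 - (-1)·0.000 - (-2)·0.000) / (11) = 0.727
Iteration 2:
  α = (10 - (-3)·-0.600 - (4)·1.286 - (3)·0.727) / (13) = 0.067
  β = (-6 - (4)·0.769 - (1)·1.286 - (4)·0.727) / (10) = -1.327
  γ = (9 - (-1)·0.769 - (2)·-0.600 - (3)·0.727) / (7) = 1.255
  δ = (8 - (4)·0.769 - (-1)·-0.600 - (-2)·1.286) / (11) = 0.627

0.627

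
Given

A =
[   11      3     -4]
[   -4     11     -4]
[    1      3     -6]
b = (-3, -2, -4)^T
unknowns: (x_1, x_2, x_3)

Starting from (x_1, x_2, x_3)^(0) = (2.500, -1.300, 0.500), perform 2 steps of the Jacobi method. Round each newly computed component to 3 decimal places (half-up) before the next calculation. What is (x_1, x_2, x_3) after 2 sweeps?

(-0.363, 0.072, 1.165)

Iteration 1:
  x_1 = (-3 - (3)·-1.300 - (-4)·0.500) / (11) = 0.264
  x_2 = (-2 - (-4)·2.500 - (-4)·0.500) / (11) = 0.909
  x_3 = (-4 - (1)·2.500 - (3)·-1.300) / (-6) = 0.433
Iteration 2:
  x_1 = (-3 - (3)·0.909 - (-4)·0.433) / (11) = -0.363
  x_2 = (-2 - (-4)·0.264 - (-4)·0.433) / (11) = 0.072
  x_3 = (-4 - (1)·0.264 - (3)·0.909) / (-6) = 1.165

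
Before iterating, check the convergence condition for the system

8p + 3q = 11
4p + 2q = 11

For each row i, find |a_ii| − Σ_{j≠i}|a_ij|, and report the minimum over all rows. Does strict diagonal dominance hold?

-2

row 1: |8| − (3) = 5
row 2: |2| − (4) = -2
minimum over rows = -2 → not strictly diagonally dominant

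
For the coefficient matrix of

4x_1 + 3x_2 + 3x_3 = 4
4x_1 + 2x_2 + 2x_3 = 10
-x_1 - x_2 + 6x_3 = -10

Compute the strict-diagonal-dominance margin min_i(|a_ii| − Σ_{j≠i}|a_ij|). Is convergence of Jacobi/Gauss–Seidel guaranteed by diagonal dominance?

row 1: |4| − (3+3) = -2
row 2: |2| − (4+2) = -4
row 3: |6| − (1+1) = 4
minimum over rows = -4 → not strictly diagonally dominant

-4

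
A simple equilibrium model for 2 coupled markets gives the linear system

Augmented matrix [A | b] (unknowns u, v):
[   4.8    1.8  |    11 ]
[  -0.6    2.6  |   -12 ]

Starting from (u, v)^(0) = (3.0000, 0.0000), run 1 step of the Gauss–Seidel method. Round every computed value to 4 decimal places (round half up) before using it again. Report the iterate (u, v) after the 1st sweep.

(2.2917, -4.0865)

Iteration 1:
  u = (11 - (1.8)·0.0000) / (4.8) = 2.2917
  v = (-12 - (-0.6)·2.2917) / (2.6) = -4.0865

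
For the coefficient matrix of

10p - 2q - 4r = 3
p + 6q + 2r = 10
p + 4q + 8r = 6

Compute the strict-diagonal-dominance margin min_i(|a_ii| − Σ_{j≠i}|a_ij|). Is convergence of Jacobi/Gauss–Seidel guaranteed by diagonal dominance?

3

row 1: |10| − (2+4) = 4
row 2: |6| − (1+2) = 3
row 3: |8| − (1+4) = 3
minimum over rows = 3 → strictly diagonally dominant (convergence guaranteed)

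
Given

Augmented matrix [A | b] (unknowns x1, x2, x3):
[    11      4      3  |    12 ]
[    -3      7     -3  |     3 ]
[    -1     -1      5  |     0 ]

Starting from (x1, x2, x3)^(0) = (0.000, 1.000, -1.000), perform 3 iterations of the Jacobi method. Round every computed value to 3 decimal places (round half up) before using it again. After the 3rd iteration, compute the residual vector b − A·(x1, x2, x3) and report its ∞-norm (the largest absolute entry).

0.643

Iteration 1:
  x1 = (12 - (4)·1.000 - (3)·-1.000) / (11) = 1.000
  x2 = (3 - (-3)·0.000 - (-3)·-1.000) / (7) = 0.000
  x3 = (0 - (-1)·0.000 - (-1)·1.000) / (5) = 0.200
Iteration 2:
  x1 = (12 - (4)·0.000 - (3)·0.200) / (11) = 1.036
  x2 = (3 - (-3)·1.000 - (-3)·0.200) / (7) = 0.943
  x3 = (0 - (-1)·1.000 - (-1)·0.000) / (5) = 0.200
Iteration 3:
  x1 = (12 - (4)·0.943 - (3)·0.200) / (11) = 0.693
  x2 = (3 - (-3)·1.036 - (-3)·0.200) / (7) = 0.958
  x3 = (0 - (-1)·1.036 - (-1)·0.943) / (5) = 0.396
Residual b − A·x = (-0.643, -0.439, -0.329); ∞-norm = 0.643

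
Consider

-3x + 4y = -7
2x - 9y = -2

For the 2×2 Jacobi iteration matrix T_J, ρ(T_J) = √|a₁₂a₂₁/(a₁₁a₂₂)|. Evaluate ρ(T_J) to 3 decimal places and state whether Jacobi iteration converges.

a₁₂a₂₁/(a₁₁a₂₂) = (4)·(2) / ((-3)·(-9)) = 0.296296
ρ = √|0.296296| = √0.296296 = 0.544
ρ < 1, so Jacobi converges

0.544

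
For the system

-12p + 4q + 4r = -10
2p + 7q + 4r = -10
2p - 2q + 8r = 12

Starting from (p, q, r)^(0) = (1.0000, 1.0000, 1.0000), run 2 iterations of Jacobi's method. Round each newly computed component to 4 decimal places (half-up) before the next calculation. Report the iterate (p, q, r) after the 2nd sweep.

Iteration 1:
  p = (-10 - (4)·1.0000 - (4)·1.0000) / (-12) = 1.5000
  q = (-10 - (2)·1.0000 - (4)·1.0000) / (7) = -2.2857
  r = (12 - (2)·1.0000 - (-2)·1.0000) / (8) = 1.5000
Iteration 2:
  p = (-10 - (4)·-2.2857 - (4)·1.5000) / (-12) = 0.5714
  q = (-10 - (2)·1.5000 - (4)·1.5000) / (7) = -2.7143
  r = (12 - (2)·1.5000 - (-2)·-2.2857) / (8) = 0.5536

(0.5714, -2.7143, 0.5536)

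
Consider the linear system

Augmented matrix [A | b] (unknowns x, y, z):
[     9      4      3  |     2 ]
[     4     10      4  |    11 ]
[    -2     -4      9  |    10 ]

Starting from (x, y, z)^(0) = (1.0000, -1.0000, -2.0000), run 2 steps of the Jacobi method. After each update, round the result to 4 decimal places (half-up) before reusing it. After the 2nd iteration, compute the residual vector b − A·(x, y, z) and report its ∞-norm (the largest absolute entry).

9.3039

Iteration 1:
  x = (2 - (4)·-1.0000 - (3)·-2.0000) / (9) = 1.3333
  y = (11 - (4)·1.0000 - (4)·-2.0000) / (10) = 1.5000
  z = (10 - (-2)·1.0000 - (-4)·-1.0000) / (9) = 0.8889
Iteration 2:
  x = (2 - (4)·1.5000 - (3)·0.8889) / (9) = -0.7407
  y = (11 - (4)·1.3333 - (4)·0.8889) / (10) = 0.2111
  z = (10 - (-2)·1.3333 - (-4)·1.5000) / (9) = 2.0741
Residual b − A·x = (1.5996, 3.5554, -9.3039); ∞-norm = 9.3039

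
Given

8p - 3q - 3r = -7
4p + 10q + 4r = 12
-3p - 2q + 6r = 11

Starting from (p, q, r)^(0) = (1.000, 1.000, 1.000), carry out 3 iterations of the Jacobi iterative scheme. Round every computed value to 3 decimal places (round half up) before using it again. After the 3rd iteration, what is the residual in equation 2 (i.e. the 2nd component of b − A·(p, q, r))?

Iteration 1:
  p = (-7 - (-3)·1.000 - (-3)·1.000) / (8) = -0.125
  q = (12 - (4)·1.000 - (4)·1.000) / (10) = 0.400
  r = (11 - (-3)·1.000 - (-2)·1.000) / (6) = 2.667
Iteration 2:
  p = (-7 - (-3)·0.400 - (-3)·2.667) / (8) = 0.275
  q = (12 - (4)·-0.125 - (4)·2.667) / (10) = 0.183
  r = (11 - (-3)·-0.125 - (-2)·0.400) / (6) = 1.904
Iteration 3:
  p = (-7 - (-3)·0.183 - (-3)·1.904) / (8) = -0.092
  q = (12 - (4)·0.275 - (4)·1.904) / (10) = 0.328
  r = (11 - (-3)·0.275 - (-2)·0.183) / (6) = 2.032
Residual b − A·x = (0.816, 0.960, -0.812)

0.960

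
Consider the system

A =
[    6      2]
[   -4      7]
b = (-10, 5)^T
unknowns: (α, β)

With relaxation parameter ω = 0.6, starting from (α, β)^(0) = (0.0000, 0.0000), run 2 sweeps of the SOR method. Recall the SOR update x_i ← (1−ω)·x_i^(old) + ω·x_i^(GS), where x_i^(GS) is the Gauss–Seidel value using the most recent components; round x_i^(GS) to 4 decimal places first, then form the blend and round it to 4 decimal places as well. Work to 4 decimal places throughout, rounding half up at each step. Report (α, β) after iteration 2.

Iteration 1:
  α: GS value = (-10 - (2)·0.0000) / (6) = -1.6667;  α ← (1−ω)·0.0000 + ω·-1.6667 = -1.0000
  β: GS value = (5 - (-4)·-1.0000) / (7) = 0.1429;  β ← (1−ω)·0.0000 + ω·0.1429 = 0.0857
Iteration 2:
  α: GS value = (-10 - (2)·0.0857) / (6) = -1.6952;  α ← (1−ω)·-1.0000 + ω·-1.6952 = -1.4171
  β: GS value = (5 - (-4)·-1.4171) / (7) = -0.0955;  β ← (1−ω)·0.0857 + ω·-0.0955 = -0.0230

(-1.4171, -0.0230)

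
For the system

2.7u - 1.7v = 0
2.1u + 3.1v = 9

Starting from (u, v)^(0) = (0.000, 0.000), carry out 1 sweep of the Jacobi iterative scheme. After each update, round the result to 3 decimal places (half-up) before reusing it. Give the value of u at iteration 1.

0.000

Iteration 1:
  u = (0 - (-1.7)·0.000) / (2.7) = 0.000
  v = (9 - (2.1)·0.000) / (3.1) = 2.903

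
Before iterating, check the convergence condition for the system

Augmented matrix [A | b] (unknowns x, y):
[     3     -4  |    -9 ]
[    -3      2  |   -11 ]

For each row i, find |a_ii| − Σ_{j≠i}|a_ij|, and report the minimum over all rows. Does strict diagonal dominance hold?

row 1: |3| − (4) = -1
row 2: |2| − (3) = -1
minimum over rows = -1 → not strictly diagonally dominant

-1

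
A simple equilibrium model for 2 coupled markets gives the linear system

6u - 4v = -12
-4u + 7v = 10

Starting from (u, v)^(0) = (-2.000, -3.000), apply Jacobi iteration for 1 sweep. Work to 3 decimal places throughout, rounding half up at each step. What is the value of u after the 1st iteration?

Iteration 1:
  u = (-12 - (-4)·-3.000) / (6) = -4.000
  v = (10 - (-4)·-2.000) / (7) = 0.286

-4.000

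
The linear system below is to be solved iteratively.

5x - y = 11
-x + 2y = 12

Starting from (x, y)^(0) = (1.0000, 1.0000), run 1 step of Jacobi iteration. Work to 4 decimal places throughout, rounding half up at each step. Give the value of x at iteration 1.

2.4000

Iteration 1:
  x = (11 - (-1)·1.0000) / (5) = 2.4000
  y = (12 - (-1)·1.0000) / (2) = 6.5000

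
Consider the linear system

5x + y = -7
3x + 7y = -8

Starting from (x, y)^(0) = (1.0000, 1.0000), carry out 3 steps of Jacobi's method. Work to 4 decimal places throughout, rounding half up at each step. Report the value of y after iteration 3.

-0.6776

Iteration 1:
  x = (-7 - (1)·1.0000) / (5) = -1.6000
  y = (-8 - (3)·1.0000) / (7) = -1.5714
Iteration 2:
  x = (-7 - (1)·-1.5714) / (5) = -1.0857
  y = (-8 - (3)·-1.6000) / (7) = -0.4571
Iteration 3:
  x = (-7 - (1)·-0.4571) / (5) = -1.3086
  y = (-8 - (3)·-1.0857) / (7) = -0.6776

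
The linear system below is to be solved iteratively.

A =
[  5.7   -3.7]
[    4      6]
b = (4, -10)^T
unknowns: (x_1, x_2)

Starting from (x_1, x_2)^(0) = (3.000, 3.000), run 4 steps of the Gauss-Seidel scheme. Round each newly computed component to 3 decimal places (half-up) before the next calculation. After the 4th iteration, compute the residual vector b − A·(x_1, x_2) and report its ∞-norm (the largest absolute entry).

1.924

Iteration 1:
  x_1 = (4 - (-3.7)·3.000) / (5.7) = 2.649
  x_2 = (-10 - (4)·2.649) / (6) = -3.433
Iteration 2:
  x_1 = (4 - (-3.7)·-3.433) / (5.7) = -1.527
  x_2 = (-10 - (4)·-1.527) / (6) = -0.649
Iteration 3:
  x_1 = (4 - (-3.7)·-0.649) / (5.7) = 0.280
  x_2 = (-10 - (4)·0.280) / (6) = -1.853
Iteration 4:
  x_1 = (4 - (-3.7)·-1.853) / (5.7) = -0.501
  x_2 = (-10 - (4)·-0.501) / (6) = -1.333
Residual b − A·x = (1.924, 0.002); ∞-norm = 1.924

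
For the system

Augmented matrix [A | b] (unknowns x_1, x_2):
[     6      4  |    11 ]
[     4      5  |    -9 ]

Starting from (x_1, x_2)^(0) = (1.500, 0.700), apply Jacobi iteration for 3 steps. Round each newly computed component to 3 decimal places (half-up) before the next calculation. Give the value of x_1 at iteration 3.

Iteration 1:
  x_1 = (11 - (4)·0.700) / (6) = 1.367
  x_2 = (-9 - (4)·1.500) / (5) = -3.000
Iteration 2:
  x_1 = (11 - (4)·-3.000) / (6) = 3.833
  x_2 = (-9 - (4)·1.367) / (5) = -2.894
Iteration 3:
  x_1 = (11 - (4)·-2.894) / (6) = 3.763
  x_2 = (-9 - (4)·3.833) / (5) = -4.866

3.763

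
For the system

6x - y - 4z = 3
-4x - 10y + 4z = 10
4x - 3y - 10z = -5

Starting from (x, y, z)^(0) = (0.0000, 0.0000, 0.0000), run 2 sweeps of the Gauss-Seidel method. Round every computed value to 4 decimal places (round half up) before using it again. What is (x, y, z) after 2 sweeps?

(1.0067, -0.9787, 1.1963)

Iteration 1:
  x = (3 - (-1)·0.0000 - (-4)·0.0000) / (6) = 0.5000
  y = (10 - (-4)·0.5000 - (4)·0.0000) / (-10) = -1.2000
  z = (-5 - (4)·0.5000 - (-3)·-1.2000) / (-10) = 1.0600
Iteration 2:
  x = (3 - (-1)·-1.2000 - (-4)·1.0600) / (6) = 1.0067
  y = (10 - (-4)·1.0067 - (4)·1.0600) / (-10) = -0.9787
  z = (-5 - (4)·1.0067 - (-3)·-0.9787) / (-10) = 1.1963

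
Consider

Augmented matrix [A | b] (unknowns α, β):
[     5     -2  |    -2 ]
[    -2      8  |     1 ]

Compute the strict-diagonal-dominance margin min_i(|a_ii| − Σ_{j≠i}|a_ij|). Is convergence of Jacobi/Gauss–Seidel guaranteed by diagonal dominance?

3

row 1: |5| − (2) = 3
row 2: |8| − (2) = 6
minimum over rows = 3 → strictly diagonally dominant (convergence guaranteed)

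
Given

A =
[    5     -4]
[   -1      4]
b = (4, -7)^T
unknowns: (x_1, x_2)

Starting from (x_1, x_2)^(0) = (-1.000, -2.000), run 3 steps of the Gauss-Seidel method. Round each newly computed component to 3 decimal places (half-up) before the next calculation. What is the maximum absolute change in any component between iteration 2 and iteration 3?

0.008

Iteration 1:
  x_1 = (4 - (-4)·-2.000) / (5) = -0.800
  x_2 = (-7 - (-1)·-0.800) / (4) = -1.950
Iteration 2:
  x_1 = (4 - (-4)·-1.950) / (5) = -0.760
  x_2 = (-7 - (-1)·-0.760) / (4) = -1.940
Iteration 3:
  x_1 = (4 - (-4)·-1.940) / (5) = -0.752
  x_2 = (-7 - (-1)·-0.752) / (4) = -1.938
Change: (0.008, 0.002) → max |·| = 0.008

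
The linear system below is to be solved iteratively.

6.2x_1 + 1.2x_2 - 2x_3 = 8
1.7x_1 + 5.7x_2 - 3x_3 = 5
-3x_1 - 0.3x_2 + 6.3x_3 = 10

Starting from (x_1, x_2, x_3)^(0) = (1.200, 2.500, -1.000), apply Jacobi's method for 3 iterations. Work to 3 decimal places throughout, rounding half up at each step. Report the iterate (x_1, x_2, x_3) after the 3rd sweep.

Iteration 1:
  x_1 = (8 - (1.2)·2.500 - (-2)·-1.000) / (6.2) = 0.484
  x_2 = (5 - (1.7)·1.200 - (-3)·-1.000) / (5.7) = -0.007
  x_3 = (10 - (-3)·1.200 - (-0.3)·2.500) / (6.3) = 2.278
Iteration 2:
  x_1 = (8 - (1.2)·-0.007 - (-2)·2.278) / (6.2) = 2.027
  x_2 = (5 - (1.7)·0.484 - (-3)·2.278) / (5.7) = 1.932
  x_3 = (10 - (-3)·0.484 - (-0.3)·-0.007) / (6.3) = 1.817
Iteration 3:
  x_1 = (8 - (1.2)·1.932 - (-2)·1.817) / (6.2) = 1.503
  x_2 = (5 - (1.7)·2.027 - (-3)·1.817) / (5.7) = 1.229
  x_3 = (10 - (-3)·2.027 - (-0.3)·1.932) / (6.3) = 2.645

(1.503, 1.229, 2.645)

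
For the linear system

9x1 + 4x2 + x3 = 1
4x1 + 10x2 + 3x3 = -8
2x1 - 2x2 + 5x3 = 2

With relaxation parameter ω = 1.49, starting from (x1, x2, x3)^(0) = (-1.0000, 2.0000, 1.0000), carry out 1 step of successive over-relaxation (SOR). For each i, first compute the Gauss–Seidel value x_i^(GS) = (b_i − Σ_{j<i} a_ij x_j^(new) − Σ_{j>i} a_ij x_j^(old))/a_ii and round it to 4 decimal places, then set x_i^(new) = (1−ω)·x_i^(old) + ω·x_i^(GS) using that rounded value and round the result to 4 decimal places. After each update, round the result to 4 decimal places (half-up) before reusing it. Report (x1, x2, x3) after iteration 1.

(-0.8345, -2.1216, -0.6611)

Iteration 1:
  x1: GS value = (1 - (4)·2.0000 - (1)·1.0000) / (9) = -0.8889;  x1 ← (1−ω)·-1.0000 + ω·-0.8889 = -0.8345
  x2: GS value = (-8 - (4)·-0.8345 - (3)·1.0000) / (10) = -0.7662;  x2 ← (1−ω)·2.0000 + ω·-0.7662 = -2.1216
  x3: GS value = (2 - (2)·-0.8345 - (-2)·-2.1216) / (5) = -0.1148;  x3 ← (1−ω)·1.0000 + ω·-0.1148 = -0.6611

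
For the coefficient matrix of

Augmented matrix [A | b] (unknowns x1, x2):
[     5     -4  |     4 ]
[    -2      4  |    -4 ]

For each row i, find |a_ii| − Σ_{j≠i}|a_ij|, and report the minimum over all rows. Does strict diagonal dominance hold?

row 1: |5| − (4) = 1
row 2: |4| − (2) = 2
minimum over rows = 1 → strictly diagonally dominant (convergence guaranteed)

1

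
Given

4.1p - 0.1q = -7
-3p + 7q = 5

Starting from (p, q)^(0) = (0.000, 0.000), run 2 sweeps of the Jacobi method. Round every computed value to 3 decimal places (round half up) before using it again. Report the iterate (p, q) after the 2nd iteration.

Iteration 1:
  p = (-7 - (-0.1)·0.000) / (4.1) = -1.707
  q = (5 - (-3)·0.000) / (7) = 0.714
Iteration 2:
  p = (-7 - (-0.1)·0.714) / (4.1) = -1.690
  q = (5 - (-3)·-1.707) / (7) = -0.017

(-1.690, -0.017)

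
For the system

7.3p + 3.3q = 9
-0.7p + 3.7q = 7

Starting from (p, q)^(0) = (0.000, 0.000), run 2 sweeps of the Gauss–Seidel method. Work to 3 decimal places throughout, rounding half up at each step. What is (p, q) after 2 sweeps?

(0.272, 1.943)

Iteration 1:
  p = (9 - (3.3)·0.000) / (7.3) = 1.233
  q = (7 - (-0.7)·1.233) / (3.7) = 2.125
Iteration 2:
  p = (9 - (3.3)·2.125) / (7.3) = 0.272
  q = (7 - (-0.7)·0.272) / (3.7) = 1.943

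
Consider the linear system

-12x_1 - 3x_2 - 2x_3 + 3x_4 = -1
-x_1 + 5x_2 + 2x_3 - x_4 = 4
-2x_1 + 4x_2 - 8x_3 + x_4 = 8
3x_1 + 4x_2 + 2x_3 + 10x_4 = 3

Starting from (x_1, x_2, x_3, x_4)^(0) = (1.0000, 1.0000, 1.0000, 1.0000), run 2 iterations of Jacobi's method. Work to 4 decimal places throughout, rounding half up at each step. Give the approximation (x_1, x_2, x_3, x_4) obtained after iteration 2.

Iteration 1:
  x_1 = (-1 - (-3)·1.0000 - (-2)·1.0000 - (3)·1.0000) / (-12) = -0.0833
  x_2 = (4 - (-1)·1.0000 - (2)·1.0000 - (-1)·1.0000) / (5) = 0.8000
  x_3 = (8 - (-2)·1.0000 - (4)·1.0000 - (1)·1.0000) / (-8) = -0.6250
  x_4 = (3 - (3)·1.0000 - (4)·1.0000 - (2)·1.0000) / (10) = -0.6000
Iteration 2:
  x_1 = (-1 - (-3)·0.8000 - (-2)·-0.6250 - (3)·-0.6000) / (-12) = -0.1625
  x_2 = (4 - (-1)·-0.0833 - (2)·-0.6250 - (-1)·-0.6000) / (5) = 0.9133
  x_3 = (8 - (-2)·-0.0833 - (4)·0.8000 - (1)·-0.6000) / (-8) = -0.6542
  x_4 = (3 - (3)·-0.0833 - (4)·0.8000 - (2)·-0.6250) / (10) = 0.1300

(-0.1625, 0.9133, -0.6542, 0.1300)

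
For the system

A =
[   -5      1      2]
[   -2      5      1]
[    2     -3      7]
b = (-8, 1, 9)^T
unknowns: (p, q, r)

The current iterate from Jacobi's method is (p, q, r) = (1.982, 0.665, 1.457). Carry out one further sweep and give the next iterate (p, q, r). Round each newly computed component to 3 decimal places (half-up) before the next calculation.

(2.316, 0.701, 1.004)

One sweep:
  p = (-8 - (1)·0.665 - (2)·1.457) / (-5) = 2.316
  q = (1 - (-2)·1.982 - (1)·1.457) / (5) = 0.701
  r = (9 - (2)·1.982 - (-3)·0.665) / (7) = 1.004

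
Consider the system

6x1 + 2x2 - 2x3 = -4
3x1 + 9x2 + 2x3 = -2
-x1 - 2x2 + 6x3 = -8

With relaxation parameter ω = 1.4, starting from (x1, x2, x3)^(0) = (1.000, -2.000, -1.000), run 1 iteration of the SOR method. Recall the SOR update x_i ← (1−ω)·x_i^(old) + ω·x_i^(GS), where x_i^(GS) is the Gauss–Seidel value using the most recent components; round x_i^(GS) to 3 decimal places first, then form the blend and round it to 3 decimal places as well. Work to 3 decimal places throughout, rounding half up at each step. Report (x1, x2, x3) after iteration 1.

Iteration 1:
  x1: GS value = (-4 - (2)·-2.000 - (-2)·-1.000) / (6) = -0.333;  x1 ← (1−ω)·1.000 + ω·-0.333 = -0.866
  x2: GS value = (-2 - (3)·-0.866 - (2)·-1.000) / (9) = 0.289;  x2 ← (1−ω)·-2.000 + ω·0.289 = 1.205
  x3: GS value = (-8 - (-1)·-0.866 - (-2)·1.205) / (6) = -1.076;  x3 ← (1−ω)·-1.000 + ω·-1.076 = -1.106

(-0.866, 1.205, -1.106)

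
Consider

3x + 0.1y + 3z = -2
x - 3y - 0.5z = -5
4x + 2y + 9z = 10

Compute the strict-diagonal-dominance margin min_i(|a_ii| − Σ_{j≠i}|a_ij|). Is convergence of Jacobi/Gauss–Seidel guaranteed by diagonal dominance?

-0.1

row 1: |3| − (0.1+3) = -0.1
row 2: |-3| − (1+0.5) = 1.5
row 3: |9| − (4+2) = 3
minimum over rows = -0.1 → not strictly diagonally dominant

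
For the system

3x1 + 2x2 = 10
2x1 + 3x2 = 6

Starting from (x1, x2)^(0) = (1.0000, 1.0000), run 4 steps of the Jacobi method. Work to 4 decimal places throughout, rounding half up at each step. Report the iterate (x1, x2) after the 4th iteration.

(3.0865, -0.1235)

Iteration 1:
  x1 = (10 - (2)·1.0000) / (3) = 2.6667
  x2 = (6 - (2)·1.0000) / (3) = 1.3333
Iteration 2:
  x1 = (10 - (2)·1.3333) / (3) = 2.4445
  x2 = (6 - (2)·2.6667) / (3) = 0.2222
Iteration 3:
  x1 = (10 - (2)·0.2222) / (3) = 3.1852
  x2 = (6 - (2)·2.4445) / (3) = 0.3703
Iteration 4:
  x1 = (10 - (2)·0.3703) / (3) = 3.0865
  x2 = (6 - (2)·3.1852) / (3) = -0.1235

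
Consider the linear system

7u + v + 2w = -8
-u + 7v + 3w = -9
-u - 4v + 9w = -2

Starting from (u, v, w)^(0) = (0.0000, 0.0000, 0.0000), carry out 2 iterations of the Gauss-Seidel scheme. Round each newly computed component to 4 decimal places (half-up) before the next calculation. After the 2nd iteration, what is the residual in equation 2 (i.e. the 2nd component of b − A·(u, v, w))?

-0.8248

Iteration 1:
  u = (-8 - (1)·0.0000 - (2)·0.0000) / (7) = -1.1429
  v = (-9 - (-1)·-1.1429 - (3)·0.0000) / (7) = -1.4490
  w = (-2 - (-1)·-1.1429 - (-4)·-1.4490) / (9) = -0.9932
Iteration 2:
  u = (-8 - (1)·-1.4490 - (2)·-0.9932) / (7) = -0.6521
  v = (-9 - (-1)·-0.6521 - (3)·-0.9932) / (7) = -0.9532
  w = (-2 - (-1)·-0.6521 - (-4)·-0.9532) / (9) = -0.7183
Residual b − A·x = (-1.0455, -0.8248, -0.0002)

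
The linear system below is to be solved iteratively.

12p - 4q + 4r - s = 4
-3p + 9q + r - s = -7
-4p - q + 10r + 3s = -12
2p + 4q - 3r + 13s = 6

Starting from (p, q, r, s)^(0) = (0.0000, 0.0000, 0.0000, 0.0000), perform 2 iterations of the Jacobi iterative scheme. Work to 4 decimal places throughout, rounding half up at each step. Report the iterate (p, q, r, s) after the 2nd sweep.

(0.5125, -0.4821, -1.2829, 0.3727)

Iteration 1:
  p = (4 - (-4)·0.0000 - (4)·0.0000 - (-1)·0.0000) / (12) = 0.3333
  q = (-7 - (-3)·0.0000 - (1)·0.0000 - (-1)·0.0000) / (9) = -0.7778
  r = (-12 - (-4)·0.0000 - (-1)·0.0000 - (3)·0.0000) / (10) = -1.2000
  s = (6 - (2)·0.0000 - (4)·0.0000 - (-3)·0.0000) / (13) = 0.4615
Iteration 2:
  p = (4 - (-4)·-0.7778 - (4)·-1.2000 - (-1)·0.4615) / (12) = 0.5125
  q = (-7 - (-3)·0.3333 - (1)·-1.2000 - (-1)·0.4615) / (9) = -0.4821
  r = (-12 - (-4)·0.3333 - (-1)·-0.7778 - (3)·0.4615) / (10) = -1.2829
  s = (6 - (2)·0.3333 - (4)·-0.7778 - (-3)·-1.2000) / (13) = 0.3727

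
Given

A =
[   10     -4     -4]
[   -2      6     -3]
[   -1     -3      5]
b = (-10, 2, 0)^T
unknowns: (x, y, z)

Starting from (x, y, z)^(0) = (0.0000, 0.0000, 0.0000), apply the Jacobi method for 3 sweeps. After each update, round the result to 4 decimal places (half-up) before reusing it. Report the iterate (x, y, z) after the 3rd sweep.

(-1.0000, 0.0444, -0.1733)

Iteration 1:
  x = (-10 - (-4)·0.0000 - (-4)·0.0000) / (10) = -1.0000
  y = (2 - (-2)·0.0000 - (-3)·0.0000) / (6) = 0.3333
  z = (0 - (-1)·0.0000 - (-3)·0.0000) / (5) = 0.0000
Iteration 2:
  x = (-10 - (-4)·0.3333 - (-4)·0.0000) / (10) = -0.8667
  y = (2 - (-2)·-1.0000 - (-3)·0.0000) / (6) = 0.0000
  z = (0 - (-1)·-1.0000 - (-3)·0.3333) / (5) = 0.0000
Iteration 3:
  x = (-10 - (-4)·0.0000 - (-4)·0.0000) / (10) = -1.0000
  y = (2 - (-2)·-0.8667 - (-3)·0.0000) / (6) = 0.0444
  z = (0 - (-1)·-0.8667 - (-3)·0.0000) / (5) = -0.1733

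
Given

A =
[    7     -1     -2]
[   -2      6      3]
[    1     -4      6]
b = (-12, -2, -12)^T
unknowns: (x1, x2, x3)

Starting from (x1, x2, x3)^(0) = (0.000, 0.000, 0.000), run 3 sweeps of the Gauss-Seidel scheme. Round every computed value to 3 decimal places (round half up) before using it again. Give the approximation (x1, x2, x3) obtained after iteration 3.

Iteration 1:
  x1 = (-12 - (-1)·0.000 - (-2)·0.000) / (7) = -1.714
  x2 = (-2 - (-2)·-1.714 - (3)·0.000) / (6) = -0.905
  x3 = (-12 - (1)·-1.714 - (-4)·-0.905) / (6) = -2.318
Iteration 2:
  x1 = (-12 - (-1)·-0.905 - (-2)·-2.318) / (7) = -2.506
  x2 = (-2 - (-2)·-2.506 - (3)·-2.318) / (6) = -0.010
  x3 = (-12 - (1)·-2.506 - (-4)·-0.010) / (6) = -1.589
Iteration 3:
  x1 = (-12 - (-1)·-0.010 - (-2)·-1.589) / (7) = -2.170
  x2 = (-2 - (-2)·-2.170 - (3)·-1.589) / (6) = -0.262
  x3 = (-12 - (1)·-2.170 - (-4)·-0.262) / (6) = -1.813

(-2.170, -0.262, -1.813)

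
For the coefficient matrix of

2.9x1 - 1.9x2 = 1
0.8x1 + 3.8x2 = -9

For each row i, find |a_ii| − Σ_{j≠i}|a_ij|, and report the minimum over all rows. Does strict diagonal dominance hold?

row 1: |2.9| − (1.9) = 1
row 2: |3.8| − (0.8) = 3
minimum over rows = 1 → strictly diagonally dominant (convergence guaranteed)

1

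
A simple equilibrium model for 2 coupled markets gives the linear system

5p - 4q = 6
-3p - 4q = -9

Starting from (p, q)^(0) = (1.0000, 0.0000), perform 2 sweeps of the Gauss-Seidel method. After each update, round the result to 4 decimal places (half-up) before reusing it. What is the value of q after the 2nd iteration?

0.5400

Iteration 1:
  p = (6 - (-4)·0.0000) / (5) = 1.2000
  q = (-9 - (-3)·1.2000) / (-4) = 1.3500
Iteration 2:
  p = (6 - (-4)·1.3500) / (5) = 2.2800
  q = (-9 - (-3)·2.2800) / (-4) = 0.5400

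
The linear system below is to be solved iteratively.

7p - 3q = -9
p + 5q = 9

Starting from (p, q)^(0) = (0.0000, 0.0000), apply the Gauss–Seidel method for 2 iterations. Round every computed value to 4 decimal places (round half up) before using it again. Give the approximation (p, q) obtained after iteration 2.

(-0.4041, 1.8808)

Iteration 1:
  p = (-9 - (-3)·0.0000) / (7) = -1.2857
  q = (9 - (1)·-1.2857) / (5) = 2.0571
Iteration 2:
  p = (-9 - (-3)·2.0571) / (7) = -0.4041
  q = (9 - (1)·-0.4041) / (5) = 1.8808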